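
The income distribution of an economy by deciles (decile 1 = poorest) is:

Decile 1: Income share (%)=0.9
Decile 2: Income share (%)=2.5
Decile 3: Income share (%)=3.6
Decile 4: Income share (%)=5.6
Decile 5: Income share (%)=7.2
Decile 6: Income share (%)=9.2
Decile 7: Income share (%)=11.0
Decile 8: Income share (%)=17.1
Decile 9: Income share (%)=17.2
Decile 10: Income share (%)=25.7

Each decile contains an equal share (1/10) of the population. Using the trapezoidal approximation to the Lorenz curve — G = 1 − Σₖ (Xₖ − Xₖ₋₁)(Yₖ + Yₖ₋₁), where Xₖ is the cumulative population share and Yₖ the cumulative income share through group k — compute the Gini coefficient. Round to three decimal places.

0.412

Cumulative income shares Yₖ: 0.0090, 0.0340, 0.0700, 0.1260, 0.1980, 0.2900, 0.4000, 0.5710, 0.7430, 1.0000
Σ (Xₖ−Xₖ₋₁)(Yₖ+Yₖ₋₁) = (1/10)(0.0090+0.0000) + (1/10)(0.0340+0.0090) + (1/10)(0.0700+0.0340) + (1/10)(0.1260+0.0700) + (1/10)(0.1980+0.1260) + (1/10)(0.2900+0.1980) + (1/10)(0.4000+0.2900) + (1/10)(0.5710+0.4000) + (1/10)(0.7430+0.5710) + (1/10)(1.0000+0.7430)
  = 0.0009 + 0.0043 + 0.0104 + 0.0196 + 0.0324 + 0.0488 + 0.0690 + 0.0971 + 0.1314 + 0.1743 = 0.5882
G = 1 − 0.5882 = 0.4118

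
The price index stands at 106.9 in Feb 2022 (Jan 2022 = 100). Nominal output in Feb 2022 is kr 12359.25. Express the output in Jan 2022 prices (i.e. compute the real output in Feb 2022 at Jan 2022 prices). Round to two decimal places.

11561.51

Real = Nominal ÷ (Index/100) = 12359.25 ÷ (106.9/100)
     = 12359.25 ÷ 1.069 = 11561.5061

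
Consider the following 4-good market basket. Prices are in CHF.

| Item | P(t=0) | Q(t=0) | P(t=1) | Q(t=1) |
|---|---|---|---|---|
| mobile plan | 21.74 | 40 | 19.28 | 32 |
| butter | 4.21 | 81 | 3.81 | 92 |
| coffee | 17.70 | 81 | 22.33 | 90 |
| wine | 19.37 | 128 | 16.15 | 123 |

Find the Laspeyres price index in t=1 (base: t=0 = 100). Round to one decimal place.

96.7

Laspeyres price index uses base-period quantities as weights.
ΣP(t=1)·Q(t=0) = 19.28×40 + 3.81×81 + 22.33×81 + 16.15×128 = 771.2 + 308.61 + 1808.73 + 2067.2 = 4955.74
ΣP(t=0)·Q(t=0) = 21.74×40 + 4.21×81 + 17.70×81 + 19.37×128 = 869.6 + 341.01 + 1433.7 + 2479.36 = 5123.67
Index = 4955.74 / 5123.67 × 100 = 96.7225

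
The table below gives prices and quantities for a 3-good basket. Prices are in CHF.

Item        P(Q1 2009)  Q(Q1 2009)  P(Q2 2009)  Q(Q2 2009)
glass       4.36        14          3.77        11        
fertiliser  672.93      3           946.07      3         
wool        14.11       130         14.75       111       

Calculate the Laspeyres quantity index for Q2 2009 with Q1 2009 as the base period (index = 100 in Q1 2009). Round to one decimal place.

Laspeyres quantity index uses base-period prices as weights.
ΣP(Q1 2009)·Q(Q2 2009) = 4.36×11 + 672.93×3 + 14.11×111 = 47.96 + 2018.79 + 1566.21 = 3632.96
ΣP(Q1 2009)·Q(Q1 2009) = 4.36×14 + 672.93×3 + 14.11×130 = 61.04 + 2018.79 + 1834.3 = 3914.13
Index = 3632.96 / 3914.13 × 100 = 92.8165

92.8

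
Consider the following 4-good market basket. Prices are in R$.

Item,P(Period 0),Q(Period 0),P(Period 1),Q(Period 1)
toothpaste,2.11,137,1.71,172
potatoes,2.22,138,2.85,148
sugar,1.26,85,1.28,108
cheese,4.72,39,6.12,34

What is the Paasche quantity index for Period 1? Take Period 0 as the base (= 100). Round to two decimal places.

108.94

Paasche quantity index uses current-period prices as weights.
ΣP(Period 1)·Q(Period 1) = 1.71×172 + 2.85×148 + 1.28×108 + 6.12×34 = 294.12 + 421.8 + 138.24 + 208.08 = 1062.24
ΣP(Period 1)·Q(Period 0) = 1.71×137 + 2.85×138 + 1.28×85 + 6.12×39 = 234.27 + 393.3 + 108.8 + 238.68 = 975.05
Index = 1062.24 / 975.05 × 100 = 108.9421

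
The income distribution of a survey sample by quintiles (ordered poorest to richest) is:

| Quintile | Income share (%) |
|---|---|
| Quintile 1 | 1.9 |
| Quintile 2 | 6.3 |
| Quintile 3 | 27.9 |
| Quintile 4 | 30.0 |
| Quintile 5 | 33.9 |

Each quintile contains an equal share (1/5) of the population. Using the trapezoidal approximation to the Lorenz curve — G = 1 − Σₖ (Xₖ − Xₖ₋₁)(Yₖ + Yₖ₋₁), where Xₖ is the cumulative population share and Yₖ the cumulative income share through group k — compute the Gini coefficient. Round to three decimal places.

Cumulative income shares Yₖ: 0.0190, 0.0820, 0.3610, 0.6610, 1.0000
Σ (Xₖ−Xₖ₋₁)(Yₖ+Yₖ₋₁) = (1/5)(0.0190+0.0000) + (1/5)(0.0820+0.0190) + (1/5)(0.3610+0.0820) + (1/5)(0.6610+0.3610) + (1/5)(1.0000+0.6610)
  = 0.0038 + 0.0202 + 0.0886 + 0.2044 + 0.3322 = 0.6492
G = 1 − 0.6492 = 0.3508

0.351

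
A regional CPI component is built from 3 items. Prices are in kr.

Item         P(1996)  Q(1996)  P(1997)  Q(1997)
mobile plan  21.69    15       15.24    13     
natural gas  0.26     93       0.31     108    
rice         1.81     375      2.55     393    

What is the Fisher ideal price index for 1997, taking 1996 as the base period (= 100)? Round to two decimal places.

Laspeyres component (base-period weights):
ΣP(1997)Q(1996) = 15.24×15 + 0.31×93 + 2.55×375 = 228.6 + 28.83 + 956.25 = 1213.68
ΣP(1996)Q(1996) = 21.69×15 + 0.26×93 + 1.81×375 = 325.35 + 24.18 + 678.75 = 1028.28
L = 1213.68 / 1028.28 × 100 = 118.0301
Paasche component (current-period weights):
ΣP(1997)Q(1997) = 15.24×13 + 0.31×108 + 2.55×393 = 198.12 + 33.48 + 1002.15 = 1233.75
ΣP(1996)Q(1997) = 21.69×13 + 0.26×108 + 1.81×393 = 281.97 + 28.08 + 711.33 = 1021.38
P = 1233.75 / 1021.38 × 100 = 120.7925
Fisher = √(L × P) = √(118.0301 × 120.7925) = 119.4033

119.40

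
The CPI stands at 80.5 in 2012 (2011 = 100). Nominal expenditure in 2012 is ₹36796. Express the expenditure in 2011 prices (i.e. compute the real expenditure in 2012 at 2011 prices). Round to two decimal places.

Real = Nominal ÷ (Index/100) = 36796 ÷ (80.5/100)
     = 36796 ÷ 0.805 = 45709.3168

45709.32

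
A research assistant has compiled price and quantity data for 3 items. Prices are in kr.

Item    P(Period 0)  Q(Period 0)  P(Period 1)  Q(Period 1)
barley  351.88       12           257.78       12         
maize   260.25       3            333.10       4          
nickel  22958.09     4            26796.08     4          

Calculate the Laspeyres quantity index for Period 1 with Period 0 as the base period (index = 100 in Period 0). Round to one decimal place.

Laspeyres quantity index uses base-period prices as weights.
ΣP(Period 0)·Q(Period 1) = 351.88×12 + 260.25×4 + 22958.09×4 = 4222.56 + 1041 + 91832.36 = 97095.92
ΣP(Period 0)·Q(Period 0) = 351.88×12 + 260.25×3 + 22958.09×4 = 4222.56 + 780.75 + 91832.36 = 96835.67
Index = 97095.92 / 96835.67 × 100 = 100.2688

100.3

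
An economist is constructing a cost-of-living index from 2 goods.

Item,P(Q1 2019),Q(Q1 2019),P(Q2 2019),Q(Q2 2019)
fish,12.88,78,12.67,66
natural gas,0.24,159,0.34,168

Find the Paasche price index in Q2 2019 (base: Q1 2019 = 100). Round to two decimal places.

Paasche price index uses current-period quantities as weights.
ΣP(Q2 2019)·Q(Q2 2019) = 12.67×66 + 0.34×168 = 836.22 + 57.12 = 893.34
ΣP(Q1 2019)·Q(Q2 2019) = 12.88×66 + 0.24×168 = 850.08 + 40.32 = 890.4
Index = 893.34 / 890.4 × 100 = 100.3302

100.33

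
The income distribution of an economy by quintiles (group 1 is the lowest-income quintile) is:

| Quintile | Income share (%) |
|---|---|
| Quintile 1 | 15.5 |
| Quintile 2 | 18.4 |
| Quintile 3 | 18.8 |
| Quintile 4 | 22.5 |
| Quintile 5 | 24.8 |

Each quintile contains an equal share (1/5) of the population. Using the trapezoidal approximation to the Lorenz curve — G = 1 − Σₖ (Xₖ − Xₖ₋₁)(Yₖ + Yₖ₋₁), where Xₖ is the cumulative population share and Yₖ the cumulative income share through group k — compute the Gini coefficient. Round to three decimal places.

Cumulative income shares Yₖ: 0.1550, 0.3390, 0.5270, 0.7520, 1.0000
Σ (Xₖ−Xₖ₋₁)(Yₖ+Yₖ₋₁) = (1/5)(0.1550+0.0000) + (1/5)(0.3390+0.1550) + (1/5)(0.5270+0.3390) + (1/5)(0.7520+0.5270) + (1/5)(1.0000+0.7520)
  = 0.0310 + 0.0988 + 0.1732 + 0.2558 + 0.3504 = 0.9092
G = 1 − 0.9092 = 0.0908

0.091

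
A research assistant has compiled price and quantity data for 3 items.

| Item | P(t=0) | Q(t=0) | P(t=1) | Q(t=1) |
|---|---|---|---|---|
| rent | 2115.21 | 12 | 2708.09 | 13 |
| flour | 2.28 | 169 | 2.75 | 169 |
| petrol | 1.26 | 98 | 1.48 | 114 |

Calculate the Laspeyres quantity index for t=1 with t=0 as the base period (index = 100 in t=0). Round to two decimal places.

Laspeyres quantity index uses base-period prices as weights.
ΣP(t=0)·Q(t=1) = 2115.21×13 + 2.28×169 + 1.26×114 = 27497.73 + 385.32 + 143.64 = 28026.69
ΣP(t=0)·Q(t=0) = 2115.21×12 + 2.28×169 + 1.26×98 = 25382.52 + 385.32 + 123.48 = 25891.32
Index = 28026.69 / 25891.32 × 100 = 108.2474

108.25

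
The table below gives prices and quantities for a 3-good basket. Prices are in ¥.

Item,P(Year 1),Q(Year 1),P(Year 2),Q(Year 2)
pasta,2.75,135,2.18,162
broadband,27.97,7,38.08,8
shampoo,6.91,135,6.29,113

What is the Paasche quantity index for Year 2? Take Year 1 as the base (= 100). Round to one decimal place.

97.1

Paasche quantity index uses current-period prices as weights.
ΣP(Year 2)·Q(Year 2) = 2.18×162 + 38.08×8 + 6.29×113 = 353.16 + 304.64 + 710.77 = 1368.57
ΣP(Year 2)·Q(Year 1) = 2.18×135 + 38.08×7 + 6.29×135 = 294.3 + 266.56 + 849.15 = 1410.01
Index = 1368.57 / 1410.01 × 100 = 97.0610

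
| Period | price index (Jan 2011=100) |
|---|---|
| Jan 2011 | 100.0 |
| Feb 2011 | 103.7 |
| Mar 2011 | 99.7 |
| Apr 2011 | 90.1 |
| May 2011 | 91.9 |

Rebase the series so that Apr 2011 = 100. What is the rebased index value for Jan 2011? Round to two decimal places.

Rebased(Jan 2011) = 100.0 / 90.1 × 100 = 110.9878

110.99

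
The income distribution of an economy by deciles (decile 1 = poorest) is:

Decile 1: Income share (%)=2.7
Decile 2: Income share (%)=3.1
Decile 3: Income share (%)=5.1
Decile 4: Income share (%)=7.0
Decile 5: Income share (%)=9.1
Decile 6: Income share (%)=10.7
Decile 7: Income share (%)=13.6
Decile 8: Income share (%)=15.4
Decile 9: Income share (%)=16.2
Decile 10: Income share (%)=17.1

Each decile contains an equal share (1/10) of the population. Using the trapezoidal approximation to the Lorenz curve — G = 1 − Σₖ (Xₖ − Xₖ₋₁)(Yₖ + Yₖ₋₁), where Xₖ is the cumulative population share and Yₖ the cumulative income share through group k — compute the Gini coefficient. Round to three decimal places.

0.294

Cumulative income shares Yₖ: 0.0270, 0.0580, 0.1090, 0.1790, 0.2700, 0.3770, 0.5130, 0.6670, 0.8290, 1.0000
Σ (Xₖ−Xₖ₋₁)(Yₖ+Yₖ₋₁) = (1/10)(0.0270+0.0000) + (1/10)(0.0580+0.0270) + (1/10)(0.1090+0.0580) + (1/10)(0.1790+0.1090) + (1/10)(0.2700+0.1790) + (1/10)(0.3770+0.2700) + (1/10)(0.5130+0.3770) + (1/10)(0.6670+0.5130) + (1/10)(0.8290+0.6670) + (1/10)(1.0000+0.8290)
  = 0.0027 + 0.0085 + 0.0167 + 0.0288 + 0.0449 + 0.0647 + 0.0890 + 0.1180 + 0.1496 + 0.1829 = 0.7058
G = 1 − 0.7058 = 0.2942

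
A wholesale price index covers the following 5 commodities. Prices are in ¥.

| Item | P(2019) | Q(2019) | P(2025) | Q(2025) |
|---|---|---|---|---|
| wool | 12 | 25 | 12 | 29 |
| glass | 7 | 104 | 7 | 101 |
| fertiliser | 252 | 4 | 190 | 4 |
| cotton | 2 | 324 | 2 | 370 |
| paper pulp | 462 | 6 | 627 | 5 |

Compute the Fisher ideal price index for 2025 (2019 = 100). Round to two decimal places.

112.44

Laspeyres component (base-period weights):
ΣP(2025)Q(2019) = 12×25 + 7×104 + 190×4 + 2×324 + 627×6 = 300 + 728 + 760 + 648 + 3762 = 6198
ΣP(2019)Q(2019) = 12×25 + 7×104 + 252×4 + 2×324 + 462×6 = 300 + 728 + 1008 + 648 + 2772 = 5456
L = 6198 / 5456 × 100 = 113.5997
Paasche component (current-period weights):
ΣP(2025)Q(2025) = 12×29 + 7×101 + 190×4 + 2×370 + 627×5 = 348 + 707 + 760 + 740 + 3135 = 5690
ΣP(2019)Q(2025) = 12×29 + 7×101 + 252×4 + 2×370 + 462×5 = 348 + 707 + 1008 + 740 + 2310 = 5113
P = 5690 / 5113 × 100 = 111.2850
Fisher = √(L × P) = √(113.5997 × 111.2850) = 112.4364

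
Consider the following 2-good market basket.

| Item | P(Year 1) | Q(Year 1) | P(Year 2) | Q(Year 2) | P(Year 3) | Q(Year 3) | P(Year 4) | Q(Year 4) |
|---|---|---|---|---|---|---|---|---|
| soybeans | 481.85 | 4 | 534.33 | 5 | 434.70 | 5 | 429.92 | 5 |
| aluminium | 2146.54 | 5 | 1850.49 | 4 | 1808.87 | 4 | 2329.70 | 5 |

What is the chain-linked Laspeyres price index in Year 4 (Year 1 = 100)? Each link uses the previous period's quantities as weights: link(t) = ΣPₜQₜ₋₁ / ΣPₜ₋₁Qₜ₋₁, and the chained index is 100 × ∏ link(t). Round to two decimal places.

102.42

Link Year 1→Year 2:
ΣP(Year 2)Q(Year 1) = 534.33×4 + 1850.49×5 = 2137.32 + 9252.45 = 11389.77
ΣP(Year 1)Q(Year 1) = 481.85×4 + 2146.54×5 = 1927.4 + 10732.7 = 12660.1
link = 11389.77/12660.1 = 0.899659
Link Year 2→Year 3:
ΣP(Year 3)Q(Year 2) = 434.70×5 + 1808.87×4 = 2173.5 + 7235.48 = 9408.98
ΣP(Year 2)Q(Year 2) = 534.33×5 + 1850.49×4 = 2671.65 + 7401.96 = 10073.61
link = 9408.98/10073.61 = 0.934023
Link Year 3→Year 4:
ΣP(Year 4)Q(Year 3) = 429.92×5 + 2329.70×4 = 2149.6 + 9318.8 = 11468.4
ΣP(Year 3)Q(Year 3) = 434.70×5 + 1808.87×4 = 2173.5 + 7235.48 = 9408.98
link = 11468.4/9408.98 = 1.218878
Chained index = 100 × 0.899659 × 0.934023 × 1.218878 = 102.4225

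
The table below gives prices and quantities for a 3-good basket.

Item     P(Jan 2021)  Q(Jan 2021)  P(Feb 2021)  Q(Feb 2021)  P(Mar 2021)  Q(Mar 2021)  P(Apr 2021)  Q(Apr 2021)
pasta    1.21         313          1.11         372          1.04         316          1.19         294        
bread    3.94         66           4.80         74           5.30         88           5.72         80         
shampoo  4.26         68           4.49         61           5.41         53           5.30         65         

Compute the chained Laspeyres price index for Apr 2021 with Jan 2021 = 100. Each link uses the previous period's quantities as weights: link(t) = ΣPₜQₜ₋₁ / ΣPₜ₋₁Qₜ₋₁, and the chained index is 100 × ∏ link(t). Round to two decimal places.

119.22

Link Jan 2021→Feb 2021:
ΣP(Feb 2021)Q(Jan 2021) = 1.11×313 + 4.80×66 + 4.49×68 = 347.43 + 316.8 + 305.32 = 969.55
ΣP(Jan 2021)Q(Jan 2021) = 1.21×313 + 3.94×66 + 4.26×68 = 378.73 + 260.04 + 289.68 = 928.45
link = 969.55/928.45 = 1.044267
Link Feb 2021→Mar 2021:
ΣP(Mar 2021)Q(Feb 2021) = 1.04×372 + 5.30×74 + 5.41×61 = 386.88 + 392.2 + 330.01 = 1109.09
ΣP(Feb 2021)Q(Feb 2021) = 1.11×372 + 4.80×74 + 4.49×61 = 412.92 + 355.2 + 273.89 = 1042.01
link = 1109.09/1042.01 = 1.064376
Link Mar 2021→Apr 2021:
ΣP(Apr 2021)Q(Mar 2021) = 1.19×316 + 5.72×88 + 5.30×53 = 376.04 + 503.36 + 280.9 = 1160.3
ΣP(Mar 2021)Q(Mar 2021) = 1.04×316 + 5.30×88 + 5.41×53 = 328.64 + 466.4 + 286.73 = 1081.77
link = 1160.3/1081.77 = 1.072594
Chained index = 100 × 1.044267 × 1.064376 × 1.072594 = 119.2180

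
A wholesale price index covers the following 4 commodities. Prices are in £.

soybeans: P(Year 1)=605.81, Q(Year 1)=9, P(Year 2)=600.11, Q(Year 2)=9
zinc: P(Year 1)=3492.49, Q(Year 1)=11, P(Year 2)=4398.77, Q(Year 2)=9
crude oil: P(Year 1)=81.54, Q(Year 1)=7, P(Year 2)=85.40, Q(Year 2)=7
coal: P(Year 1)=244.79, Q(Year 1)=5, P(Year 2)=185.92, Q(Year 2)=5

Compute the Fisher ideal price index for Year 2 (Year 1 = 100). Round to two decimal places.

120.70

Laspeyres component (base-period weights):
ΣP(Year 2)Q(Year 1) = 600.11×9 + 4398.77×11 + 85.40×7 + 185.92×5 = 5400.99 + 48386.47 + 597.8 + 929.6 = 55314.86
ΣP(Year 1)Q(Year 1) = 605.81×9 + 3492.49×11 + 81.54×7 + 244.79×5 = 5452.29 + 38417.39 + 570.78 + 1223.95 = 45664.41
L = 55314.86 / 45664.41 × 100 = 121.1334
Paasche component (current-period weights):
ΣP(Year 2)Q(Year 2) = 600.11×9 + 4398.77×9 + 85.40×7 + 185.92×5 = 5400.99 + 39588.93 + 597.8 + 929.6 = 46517.32
ΣP(Year 1)Q(Year 2) = 605.81×9 + 3492.49×9 + 81.54×7 + 244.79×5 = 5452.29 + 31432.41 + 570.78 + 1223.95 = 38679.43
P = 46517.32 / 38679.43 × 100 = 120.2637
Fisher = √(L × P) = √(121.1334 × 120.2637) = 120.6978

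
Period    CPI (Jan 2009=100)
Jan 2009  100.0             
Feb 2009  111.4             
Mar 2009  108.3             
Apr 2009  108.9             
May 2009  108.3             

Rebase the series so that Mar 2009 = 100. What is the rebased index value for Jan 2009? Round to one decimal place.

Rebased(Jan 2009) = 100.0 / 108.3 × 100 = 92.3361

92.3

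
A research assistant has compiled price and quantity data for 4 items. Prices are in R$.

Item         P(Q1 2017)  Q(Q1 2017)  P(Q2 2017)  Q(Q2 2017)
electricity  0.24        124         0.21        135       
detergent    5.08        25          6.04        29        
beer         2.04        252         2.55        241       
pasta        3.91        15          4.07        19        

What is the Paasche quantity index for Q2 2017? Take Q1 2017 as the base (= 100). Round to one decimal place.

101.7

Paasche quantity index uses current-period prices as weights.
ΣP(Q2 2017)·Q(Q2 2017) = 0.21×135 + 6.04×29 + 2.55×241 + 4.07×19 = 28.35 + 175.16 + 614.55 + 77.33 = 895.39
ΣP(Q2 2017)·Q(Q1 2017) = 0.21×124 + 6.04×25 + 2.55×252 + 4.07×15 = 26.04 + 151 + 642.6 + 61.05 = 880.69
Index = 895.39 / 880.69 × 100 = 101.6691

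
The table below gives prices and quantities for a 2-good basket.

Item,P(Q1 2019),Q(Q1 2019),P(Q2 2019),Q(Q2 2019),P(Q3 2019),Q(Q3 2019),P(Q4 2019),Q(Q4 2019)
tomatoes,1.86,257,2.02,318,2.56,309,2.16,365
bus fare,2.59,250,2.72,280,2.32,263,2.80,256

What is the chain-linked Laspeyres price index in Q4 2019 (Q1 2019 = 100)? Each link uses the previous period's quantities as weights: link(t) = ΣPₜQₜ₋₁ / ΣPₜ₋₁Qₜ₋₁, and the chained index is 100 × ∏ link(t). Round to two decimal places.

Link Q1 2019→Q2 2019:
ΣP(Q2 2019)Q(Q1 2019) = 2.02×257 + 2.72×250 = 519.14 + 680 = 1199.14
ΣP(Q1 2019)Q(Q1 2019) = 1.86×257 + 2.59×250 = 478.02 + 647.5 = 1125.52
link = 1199.14/1125.52 = 1.065410
Link Q2 2019→Q3 2019:
ΣP(Q3 2019)Q(Q2 2019) = 2.56×318 + 2.32×280 = 814.08 + 649.6 = 1463.68
ΣP(Q2 2019)Q(Q2 2019) = 2.02×318 + 2.72×280 = 642.36 + 761.6 = 1403.96
link = 1463.68/1403.96 = 1.042537
Link Q3 2019→Q4 2019:
ΣP(Q4 2019)Q(Q3 2019) = 2.16×309 + 2.80×263 = 667.44 + 736.4 = 1403.84
ΣP(Q3 2019)Q(Q3 2019) = 2.56×309 + 2.32×263 = 791.04 + 610.16 = 1401.2
link = 1403.84/1401.2 = 1.001884
Chained index = 100 × 1.065410 × 1.042537 × 1.001884 = 111.2822

111.28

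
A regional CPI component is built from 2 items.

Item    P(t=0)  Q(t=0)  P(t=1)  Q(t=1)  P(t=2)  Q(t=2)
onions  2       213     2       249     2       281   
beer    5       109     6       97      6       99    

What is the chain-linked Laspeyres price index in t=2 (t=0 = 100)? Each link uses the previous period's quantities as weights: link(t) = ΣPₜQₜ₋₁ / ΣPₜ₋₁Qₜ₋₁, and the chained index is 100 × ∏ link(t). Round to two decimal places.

Link t=0→t=1:
ΣP(t=1)Q(t=0) = 2×213 + 6×109 = 426 + 654 = 1080
ΣP(t=0)Q(t=0) = 2×213 + 5×109 = 426 + 545 = 971
link = 1080/971 = 1.112255
Link t=1→t=2:
ΣP(t=2)Q(t=1) = 2×249 + 6×97 = 498 + 582 = 1080
ΣP(t=1)Q(t=1) = 2×249 + 6×97 = 498 + 582 = 1080
link = 1080/1080 = 1.000000
Chained index = 100 × 1.112255 × 1.000000 = 111.2255

111.23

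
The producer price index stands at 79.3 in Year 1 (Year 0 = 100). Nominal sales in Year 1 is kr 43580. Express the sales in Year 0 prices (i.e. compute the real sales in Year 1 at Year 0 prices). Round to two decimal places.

Real = Nominal ÷ (Index/100) = 43580 ÷ (79.3/100)
     = 43580 ÷ 0.793 = 54955.8638

54955.86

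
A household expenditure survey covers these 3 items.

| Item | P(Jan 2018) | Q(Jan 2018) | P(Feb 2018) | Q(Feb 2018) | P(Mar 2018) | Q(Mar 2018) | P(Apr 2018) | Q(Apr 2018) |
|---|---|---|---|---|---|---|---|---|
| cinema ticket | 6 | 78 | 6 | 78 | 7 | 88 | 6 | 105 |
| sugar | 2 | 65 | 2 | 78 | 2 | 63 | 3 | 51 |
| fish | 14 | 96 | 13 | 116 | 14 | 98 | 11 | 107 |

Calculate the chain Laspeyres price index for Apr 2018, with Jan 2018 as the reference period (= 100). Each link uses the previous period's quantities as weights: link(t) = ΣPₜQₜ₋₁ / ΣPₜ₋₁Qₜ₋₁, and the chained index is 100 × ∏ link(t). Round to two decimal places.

88.06

Link Jan 2018→Feb 2018:
ΣP(Feb 2018)Q(Jan 2018) = 6×78 + 2×65 + 13×96 = 468 + 130 + 1248 = 1846
ΣP(Jan 2018)Q(Jan 2018) = 6×78 + 2×65 + 14×96 = 468 + 130 + 1344 = 1942
link = 1846/1942 = 0.950566
Link Feb 2018→Mar 2018:
ΣP(Mar 2018)Q(Feb 2018) = 7×78 + 2×78 + 14×116 = 546 + 156 + 1624 = 2326
ΣP(Feb 2018)Q(Feb 2018) = 6×78 + 2×78 + 13×116 = 468 + 156 + 1508 = 2132
link = 2326/2132 = 1.090994
Link Mar 2018→Apr 2018:
ΣP(Apr 2018)Q(Mar 2018) = 6×88 + 3×63 + 11×98 = 528 + 189 + 1078 = 1795
ΣP(Mar 2018)Q(Mar 2018) = 7×88 + 2×63 + 14×98 = 616 + 126 + 1372 = 2114
link = 1795/2114 = 0.849101
Chained index = 100 × 0.950566 × 1.090994 × 0.849101 = 88.0571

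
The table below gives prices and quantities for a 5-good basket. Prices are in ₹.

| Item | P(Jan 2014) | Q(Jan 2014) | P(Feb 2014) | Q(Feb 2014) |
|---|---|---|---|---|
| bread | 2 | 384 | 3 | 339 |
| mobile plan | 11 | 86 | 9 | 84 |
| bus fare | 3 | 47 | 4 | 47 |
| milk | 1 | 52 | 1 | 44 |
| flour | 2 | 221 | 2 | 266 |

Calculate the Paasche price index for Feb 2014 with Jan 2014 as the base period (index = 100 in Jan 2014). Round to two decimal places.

Paasche price index uses current-period quantities as weights.
ΣP(Feb 2014)·Q(Feb 2014) = 3×339 + 9×84 + 4×47 + 1×44 + 2×266 = 1017 + 756 + 188 + 44 + 532 = 2537
ΣP(Jan 2014)·Q(Feb 2014) = 2×339 + 11×84 + 3×47 + 1×44 + 2×266 = 678 + 924 + 141 + 44 + 532 = 2319
Index = 2537 / 2319 × 100 = 109.4006

109.40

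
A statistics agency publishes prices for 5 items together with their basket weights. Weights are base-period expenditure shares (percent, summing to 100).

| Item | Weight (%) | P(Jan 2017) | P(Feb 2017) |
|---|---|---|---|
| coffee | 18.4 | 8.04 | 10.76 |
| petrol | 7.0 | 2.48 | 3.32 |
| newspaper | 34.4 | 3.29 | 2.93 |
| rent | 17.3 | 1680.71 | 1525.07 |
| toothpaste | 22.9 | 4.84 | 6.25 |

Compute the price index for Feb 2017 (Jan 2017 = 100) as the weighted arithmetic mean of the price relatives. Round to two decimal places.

109.90

coffee: 18.4 × (10.76/8.04) = 18.4 × 1.338308 = 24.6249
petrol: 7.0 × (3.32/2.48) = 7.0 × 1.338710 = 9.3710
newspaper: 34.4 × (2.93/3.29) = 34.4 × 0.890578 = 30.6359
rent: 17.3 × (1525.07/1680.71) = 17.3 × 0.907396 = 15.6980
toothpaste: 22.9 × (6.25/4.84) = 22.9 × 1.291322 = 29.5713
Index = Σ wᵢ·(p₁ᵢ/p₀ᵢ) = 24.6249 + 9.3710 + 30.6359 + 15.6980 + 29.5713 = 109.9009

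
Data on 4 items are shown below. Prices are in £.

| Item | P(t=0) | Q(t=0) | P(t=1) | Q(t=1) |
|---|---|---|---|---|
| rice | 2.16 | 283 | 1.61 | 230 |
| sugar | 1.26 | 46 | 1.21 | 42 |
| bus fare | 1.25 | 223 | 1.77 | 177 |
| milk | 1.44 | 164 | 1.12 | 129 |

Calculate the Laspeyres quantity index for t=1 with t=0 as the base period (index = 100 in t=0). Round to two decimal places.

Laspeyres quantity index uses base-period prices as weights.
ΣP(t=0)·Q(t=1) = 2.16×230 + 1.26×42 + 1.25×177 + 1.44×129 = 496.8 + 52.92 + 221.25 + 185.76 = 956.73
ΣP(t=0)·Q(t=0) = 2.16×283 + 1.26×46 + 1.25×223 + 1.44×164 = 611.28 + 57.96 + 278.75 + 236.16 = 1184.15
Index = 956.73 / 1184.15 × 100 = 80.7947

80.79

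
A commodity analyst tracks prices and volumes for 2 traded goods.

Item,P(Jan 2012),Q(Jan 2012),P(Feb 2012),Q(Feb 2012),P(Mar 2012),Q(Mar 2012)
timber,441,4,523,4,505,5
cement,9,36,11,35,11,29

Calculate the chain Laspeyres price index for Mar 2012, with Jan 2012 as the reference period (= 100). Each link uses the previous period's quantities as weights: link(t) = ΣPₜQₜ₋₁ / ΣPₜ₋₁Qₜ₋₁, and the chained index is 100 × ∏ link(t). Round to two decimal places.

115.69

Link Jan 2012→Feb 2012:
ΣP(Feb 2012)Q(Jan 2012) = 523×4 + 11×36 = 2092 + 396 = 2488
ΣP(Jan 2012)Q(Jan 2012) = 441×4 + 9×36 = 1764 + 324 = 2088
link = 2488/2088 = 1.191571
Link Feb 2012→Mar 2012:
ΣP(Mar 2012)Q(Feb 2012) = 505×4 + 11×35 = 2020 + 385 = 2405
ΣP(Feb 2012)Q(Feb 2012) = 523×4 + 11×35 = 2092 + 385 = 2477
link = 2405/2477 = 0.970933
Chained index = 100 × 1.191571 × 0.970933 = 115.6935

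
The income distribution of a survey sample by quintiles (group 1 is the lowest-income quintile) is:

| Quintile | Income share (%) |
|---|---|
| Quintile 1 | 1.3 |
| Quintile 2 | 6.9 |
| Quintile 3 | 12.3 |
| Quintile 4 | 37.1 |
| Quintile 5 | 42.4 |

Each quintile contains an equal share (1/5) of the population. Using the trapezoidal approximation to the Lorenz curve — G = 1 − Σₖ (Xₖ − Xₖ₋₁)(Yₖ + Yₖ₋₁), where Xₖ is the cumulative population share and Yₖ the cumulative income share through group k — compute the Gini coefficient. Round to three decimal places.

0.450

Cumulative income shares Yₖ: 0.0130, 0.0820, 0.2050, 0.5760, 1.0000
Σ (Xₖ−Xₖ₋₁)(Yₖ+Yₖ₋₁) = (1/5)(0.0130+0.0000) + (1/5)(0.0820+0.0130) + (1/5)(0.2050+0.0820) + (1/5)(0.5760+0.2050) + (1/5)(1.0000+0.5760)
  = 0.0026 + 0.0190 + 0.0574 + 0.1562 + 0.3152 = 0.5504
G = 1 − 0.5504 = 0.4496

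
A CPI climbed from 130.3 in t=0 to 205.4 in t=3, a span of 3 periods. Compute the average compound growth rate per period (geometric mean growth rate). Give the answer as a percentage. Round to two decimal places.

Growth factor = (205.4/130.3)^(1/3) = (1.576362)^(1/3) = 1.163819
Growth rate = 1.163819 − 1 = 0.163819 = 16.3819%

16.38%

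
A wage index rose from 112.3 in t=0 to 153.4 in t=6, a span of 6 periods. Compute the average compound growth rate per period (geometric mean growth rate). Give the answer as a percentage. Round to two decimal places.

Growth factor = (153.4/112.3)^(1/6) = (1.365984)^(1/6) = 1.053354
Growth rate = 1.053354 − 1 = 0.053354 = 5.3354%

5.34%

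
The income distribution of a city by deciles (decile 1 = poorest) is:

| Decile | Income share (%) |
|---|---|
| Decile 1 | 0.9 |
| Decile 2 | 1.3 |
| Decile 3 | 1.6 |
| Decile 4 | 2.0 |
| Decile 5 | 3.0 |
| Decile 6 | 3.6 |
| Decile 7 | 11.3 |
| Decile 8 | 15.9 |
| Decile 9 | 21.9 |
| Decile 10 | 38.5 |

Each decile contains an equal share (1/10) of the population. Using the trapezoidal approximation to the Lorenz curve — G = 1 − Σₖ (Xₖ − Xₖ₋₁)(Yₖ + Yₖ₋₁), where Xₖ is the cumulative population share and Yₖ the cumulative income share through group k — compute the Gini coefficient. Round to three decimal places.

Cumulative income shares Yₖ: 0.0090, 0.0220, 0.0380, 0.0580, 0.0880, 0.1240, 0.2370, 0.3960, 0.6150, 1.0000
Σ (Xₖ−Xₖ₋₁)(Yₖ+Yₖ₋₁) = (1/10)(0.0090+0.0000) + (1/10)(0.0220+0.0090) + (1/10)(0.0380+0.0220) + (1/10)(0.0580+0.0380) + (1/10)(0.0880+0.0580) + (1/10)(0.1240+0.0880) + (1/10)(0.2370+0.1240) + (1/10)(0.3960+0.2370) + (1/10)(0.6150+0.3960) + (1/10)(1.0000+0.6150)
  = 0.0009 + 0.0031 + 0.0060 + 0.0096 + 0.0146 + 0.0212 + 0.0361 + 0.0633 + 0.1011 + 0.1615 = 0.4174
G = 1 − 0.4174 = 0.5826

0.583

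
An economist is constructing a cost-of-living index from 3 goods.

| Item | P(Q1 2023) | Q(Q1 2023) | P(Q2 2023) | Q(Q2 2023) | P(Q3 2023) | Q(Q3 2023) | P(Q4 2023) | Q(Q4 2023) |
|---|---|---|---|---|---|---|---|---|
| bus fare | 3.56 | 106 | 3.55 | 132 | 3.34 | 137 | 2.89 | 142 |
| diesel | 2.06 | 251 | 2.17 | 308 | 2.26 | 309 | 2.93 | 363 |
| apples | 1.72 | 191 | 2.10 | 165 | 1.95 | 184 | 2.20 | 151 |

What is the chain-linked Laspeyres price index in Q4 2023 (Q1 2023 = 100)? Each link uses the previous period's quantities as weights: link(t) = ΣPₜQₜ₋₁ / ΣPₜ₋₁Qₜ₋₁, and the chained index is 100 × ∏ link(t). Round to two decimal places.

Link Q1 2023→Q2 2023:
ΣP(Q2 2023)Q(Q1 2023) = 3.55×106 + 2.17×251 + 2.10×191 = 376.3 + 544.67 + 401.1 = 1322.07
ΣP(Q1 2023)Q(Q1 2023) = 3.56×106 + 2.06×251 + 1.72×191 = 377.36 + 517.06 + 328.52 = 1222.94
link = 1322.07/1222.94 = 1.081059
Link Q2 2023→Q3 2023:
ΣP(Q3 2023)Q(Q2 2023) = 3.34×132 + 2.26×308 + 1.95×165 = 440.88 + 696.08 + 321.75 = 1458.71
ΣP(Q2 2023)Q(Q2 2023) = 3.55×132 + 2.17×308 + 2.10×165 = 468.6 + 668.36 + 346.5 = 1483.46
link = 1458.71/1483.46 = 0.983316
Link Q3 2023→Q4 2023:
ΣP(Q4 2023)Q(Q3 2023) = 2.89×137 + 2.93×309 + 2.20×184 = 395.93 + 905.37 + 404.8 = 1706.1
ΣP(Q3 2023)Q(Q3 2023) = 3.34×137 + 2.26×309 + 1.95×184 = 457.58 + 698.34 + 358.8 = 1514.72
link = 1706.1/1514.72 = 1.126347
Chained index = 100 × 1.081059 × 0.983316 × 1.126347 = 119.7332

119.73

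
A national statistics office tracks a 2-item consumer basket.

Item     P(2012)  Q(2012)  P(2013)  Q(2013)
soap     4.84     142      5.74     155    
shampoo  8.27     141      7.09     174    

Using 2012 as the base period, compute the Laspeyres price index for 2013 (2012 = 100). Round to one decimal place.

97.9

Laspeyres price index uses base-period quantities as weights.
ΣP(2013)·Q(2012) = 5.74×142 + 7.09×141 = 815.08 + 999.69 = 1814.77
ΣP(2012)·Q(2012) = 4.84×142 + 8.27×141 = 687.28 + 1166.07 = 1853.35
Index = 1814.77 / 1853.35 × 100 = 97.9184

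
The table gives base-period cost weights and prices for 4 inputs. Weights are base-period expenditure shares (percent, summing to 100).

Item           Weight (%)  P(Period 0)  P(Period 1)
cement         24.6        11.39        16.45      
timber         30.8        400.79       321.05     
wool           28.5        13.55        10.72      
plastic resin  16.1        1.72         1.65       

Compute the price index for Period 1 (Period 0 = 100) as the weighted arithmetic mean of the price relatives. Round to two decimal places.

98.19

cement: 24.6 × (16.45/11.39) = 24.6 × 1.444249 = 35.5285
timber: 30.8 × (321.05/400.79) = 30.8 × 0.801043 = 24.6721
wool: 28.5 × (10.72/13.55) = 28.5 × 0.791144 = 22.5476
plastic resin: 16.1 × (1.65/1.72) = 16.1 × 0.959302 = 15.4448
Index = Σ wᵢ·(p₁ᵢ/p₀ᵢ) = 35.5285 + 24.6721 + 22.5476 + 15.4448 = 98.1930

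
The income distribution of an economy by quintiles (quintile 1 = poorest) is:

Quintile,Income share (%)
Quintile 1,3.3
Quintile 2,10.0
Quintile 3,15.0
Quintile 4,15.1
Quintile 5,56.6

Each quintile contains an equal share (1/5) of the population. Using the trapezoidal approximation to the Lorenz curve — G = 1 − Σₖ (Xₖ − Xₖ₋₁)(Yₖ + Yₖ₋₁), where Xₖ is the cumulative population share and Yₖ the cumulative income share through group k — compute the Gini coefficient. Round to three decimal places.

Cumulative income shares Yₖ: 0.0330, 0.1330, 0.2830, 0.4340, 1.0000
Σ (Xₖ−Xₖ₋₁)(Yₖ+Yₖ₋₁) = (1/5)(0.0330+0.0000) + (1/5)(0.1330+0.0330) + (1/5)(0.2830+0.1330) + (1/5)(0.4340+0.2830) + (1/5)(1.0000+0.4340)
  = 0.0066 + 0.0332 + 0.0832 + 0.1434 + 0.2868 = 0.5532
G = 1 − 0.5532 = 0.4468

0.447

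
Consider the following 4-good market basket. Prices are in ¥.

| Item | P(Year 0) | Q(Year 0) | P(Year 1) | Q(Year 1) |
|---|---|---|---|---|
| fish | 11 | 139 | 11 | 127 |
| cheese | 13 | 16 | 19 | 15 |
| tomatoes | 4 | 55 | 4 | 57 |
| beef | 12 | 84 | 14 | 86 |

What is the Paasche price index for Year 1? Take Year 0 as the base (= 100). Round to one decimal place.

Paasche price index uses current-period quantities as weights.
ΣP(Year 1)·Q(Year 1) = 11×127 + 19×15 + 4×57 + 14×86 = 1397 + 285 + 228 + 1204 = 3114
ΣP(Year 0)·Q(Year 1) = 11×127 + 13×15 + 4×57 + 12×86 = 1397 + 195 + 228 + 1032 = 2852
Index = 3114 / 2852 × 100 = 109.1865

109.2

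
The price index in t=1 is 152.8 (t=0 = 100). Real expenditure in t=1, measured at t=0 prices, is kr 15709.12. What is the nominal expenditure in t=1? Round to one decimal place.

Nominal = Real × (Index/100) = 15709.12 × (152.8/100)
        = 15709.12 × 1.528 = 24003.5354

24003.5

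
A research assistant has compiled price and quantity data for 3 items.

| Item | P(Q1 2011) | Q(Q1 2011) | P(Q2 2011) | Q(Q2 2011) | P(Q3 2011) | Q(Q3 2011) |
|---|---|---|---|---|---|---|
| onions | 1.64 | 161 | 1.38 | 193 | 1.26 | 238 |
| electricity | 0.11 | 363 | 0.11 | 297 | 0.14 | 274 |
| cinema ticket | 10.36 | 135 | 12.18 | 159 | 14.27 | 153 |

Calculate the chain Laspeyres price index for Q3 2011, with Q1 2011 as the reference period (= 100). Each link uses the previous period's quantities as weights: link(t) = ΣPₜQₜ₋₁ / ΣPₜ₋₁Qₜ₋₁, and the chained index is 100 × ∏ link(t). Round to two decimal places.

Link Q1 2011→Q2 2011:
ΣP(Q2 2011)Q(Q1 2011) = 1.38×161 + 0.11×363 + 12.18×135 = 222.18 + 39.93 + 1644.3 = 1906.41
ΣP(Q1 2011)Q(Q1 2011) = 1.64×161 + 0.11×363 + 10.36×135 = 264.04 + 39.93 + 1398.6 = 1702.57
link = 1906.41/1702.57 = 1.119725
Link Q2 2011→Q3 2011:
ΣP(Q3 2011)Q(Q2 2011) = 1.26×193 + 0.14×297 + 14.27×159 = 243.18 + 41.58 + 2268.93 = 2553.69
ΣP(Q2 2011)Q(Q2 2011) = 1.38×193 + 0.11×297 + 12.18×159 = 266.34 + 32.67 + 1936.62 = 2235.63
link = 2553.69/2235.63 = 1.142269
Chained index = 100 × 1.119725 × 1.142269 = 127.9027

127.90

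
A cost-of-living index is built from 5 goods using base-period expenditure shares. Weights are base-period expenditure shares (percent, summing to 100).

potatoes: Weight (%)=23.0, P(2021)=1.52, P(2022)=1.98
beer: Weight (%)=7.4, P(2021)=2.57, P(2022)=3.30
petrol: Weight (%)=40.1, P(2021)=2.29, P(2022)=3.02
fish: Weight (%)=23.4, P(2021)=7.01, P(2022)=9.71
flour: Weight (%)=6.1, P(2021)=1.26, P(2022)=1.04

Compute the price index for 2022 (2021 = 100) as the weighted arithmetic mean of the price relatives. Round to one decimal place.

potatoes: 23.0 × (1.98/1.52) = 23.0 × 1.302632 = 29.9605
beer: 7.4 × (3.30/2.57) = 7.4 × 1.284047 = 9.5019
petrol: 40.1 × (3.02/2.29) = 40.1 × 1.318777 = 52.8830
fish: 23.4 × (9.71/7.01) = 23.4 × 1.385164 = 32.4128
flour: 6.1 × (1.04/1.26) = 6.1 × 0.825397 = 5.0349
Index = Σ wᵢ·(p₁ᵢ/p₀ᵢ) = 29.9605 + 9.5019 + 52.8830 + 32.4128 + 5.0349 = 129.7932

129.8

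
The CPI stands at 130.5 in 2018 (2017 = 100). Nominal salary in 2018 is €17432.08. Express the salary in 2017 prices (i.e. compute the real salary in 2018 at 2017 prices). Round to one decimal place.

Real = Nominal ÷ (Index/100) = 17432.08 ÷ (130.5/100)
     = 17432.08 ÷ 1.305 = 13357.9157

13357.9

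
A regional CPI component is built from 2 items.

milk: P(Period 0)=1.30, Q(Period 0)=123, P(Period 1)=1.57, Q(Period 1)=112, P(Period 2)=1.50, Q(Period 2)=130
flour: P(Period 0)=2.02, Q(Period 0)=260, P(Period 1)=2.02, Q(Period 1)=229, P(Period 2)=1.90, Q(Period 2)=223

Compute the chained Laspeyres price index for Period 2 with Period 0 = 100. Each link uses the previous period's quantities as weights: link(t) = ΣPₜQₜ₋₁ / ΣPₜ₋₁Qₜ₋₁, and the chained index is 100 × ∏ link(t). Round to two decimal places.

99.05

Link Period 0→Period 1:
ΣP(Period 1)Q(Period 0) = 1.57×123 + 2.02×260 = 193.11 + 525.2 = 718.31
ΣP(Period 0)Q(Period 0) = 1.30×123 + 2.02×260 = 159.9 + 525.2 = 685.1
link = 718.31/685.1 = 1.048475
Link Period 1→Period 2:
ΣP(Period 2)Q(Period 1) = 1.50×112 + 1.90×229 = 168 + 435.1 = 603.1
ΣP(Period 1)Q(Period 1) = 1.57×112 + 2.02×229 = 175.84 + 462.58 = 638.42
link = 603.1/638.42 = 0.944676
Chained index = 100 × 1.048475 × 0.944676 = 99.0469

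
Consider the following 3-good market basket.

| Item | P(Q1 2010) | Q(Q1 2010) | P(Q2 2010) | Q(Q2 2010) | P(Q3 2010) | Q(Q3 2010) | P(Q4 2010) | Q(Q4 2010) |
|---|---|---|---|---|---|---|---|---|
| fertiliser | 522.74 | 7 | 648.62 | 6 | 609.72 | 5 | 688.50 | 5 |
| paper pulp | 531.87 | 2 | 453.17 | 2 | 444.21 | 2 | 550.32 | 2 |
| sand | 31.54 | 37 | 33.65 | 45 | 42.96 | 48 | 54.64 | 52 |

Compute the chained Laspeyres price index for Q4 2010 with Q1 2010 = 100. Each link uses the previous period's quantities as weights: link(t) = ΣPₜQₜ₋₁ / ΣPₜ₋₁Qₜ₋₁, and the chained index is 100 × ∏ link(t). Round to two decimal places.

139.31

Link Q1 2010→Q2 2010:
ΣP(Q2 2010)Q(Q1 2010) = 648.62×7 + 453.17×2 + 33.65×37 = 4540.34 + 906.34 + 1245.05 = 6691.73
ΣP(Q1 2010)Q(Q1 2010) = 522.74×7 + 531.87×2 + 31.54×37 = 3659.18 + 1063.74 + 1166.98 = 5889.9
link = 6691.73/5889.9 = 1.136136
Link Q2 2010→Q3 2010:
ΣP(Q3 2010)Q(Q2 2010) = 609.72×6 + 444.21×2 + 42.96×45 = 3658.32 + 888.42 + 1933.2 = 6479.94
ΣP(Q2 2010)Q(Q2 2010) = 648.62×6 + 453.17×2 + 33.65×45 = 3891.72 + 906.34 + 1514.25 = 6312.31
link = 6479.94/6312.31 = 1.026556
Link Q3 2010→Q4 2010:
ΣP(Q4 2010)Q(Q3 2010) = 688.50×5 + 550.32×2 + 54.64×48 = 3442.5 + 1100.64 + 2622.72 = 7165.86
ΣP(Q3 2010)Q(Q3 2010) = 609.72×5 + 444.21×2 + 42.96×48 = 3048.6 + 888.42 + 2062.08 = 5999.1
link = 7165.86/5999.1 = 1.194489
Chained index = 100 × 1.136136 × 1.026556 × 1.194489 = 139.3142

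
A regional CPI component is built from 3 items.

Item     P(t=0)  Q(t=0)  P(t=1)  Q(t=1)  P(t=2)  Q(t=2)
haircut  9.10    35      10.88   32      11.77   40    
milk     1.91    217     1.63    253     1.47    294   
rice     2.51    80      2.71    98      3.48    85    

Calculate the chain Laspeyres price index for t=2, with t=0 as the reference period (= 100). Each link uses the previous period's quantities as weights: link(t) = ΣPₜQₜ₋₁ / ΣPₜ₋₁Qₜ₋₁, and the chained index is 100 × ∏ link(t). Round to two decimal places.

Link t=0→t=1:
ΣP(t=1)Q(t=0) = 10.88×35 + 1.63×217 + 2.71×80 = 380.8 + 353.71 + 216.8 = 951.31
ΣP(t=0)Q(t=0) = 9.10×35 + 1.91×217 + 2.51×80 = 318.5 + 414.47 + 200.8 = 933.77
link = 951.31/933.77 = 1.018784
Link t=1→t=2:
ΣP(t=2)Q(t=1) = 11.77×32 + 1.47×253 + 3.48×98 = 376.64 + 371.91 + 341.04 = 1089.59
ΣP(t=1)Q(t=1) = 10.88×32 + 1.63×253 + 2.71×98 = 348.16 + 412.39 + 265.58 = 1026.13
link = 1089.59/1026.13 = 1.061844
Chained index = 100 × 1.018784 × 1.061844 = 108.1790

108.18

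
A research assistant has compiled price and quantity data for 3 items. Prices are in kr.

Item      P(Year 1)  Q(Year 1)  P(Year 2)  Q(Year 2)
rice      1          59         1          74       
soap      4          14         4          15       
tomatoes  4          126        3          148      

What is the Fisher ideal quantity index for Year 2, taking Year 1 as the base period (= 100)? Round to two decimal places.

Laspeyres component (base-period weights):
ΣP(Year 1)Q(Year 2) = 1×74 + 4×15 + 4×148 = 74 + 60 + 592 = 726
ΣP(Year 1)Q(Year 1) = 1×59 + 4×14 + 4×126 = 59 + 56 + 504 = 619
L = 726 / 619 × 100 = 117.2859
Paasche component (current-period weights):
ΣP(Year 2)Q(Year 2) = 1×74 + 4×15 + 3×148 = 74 + 60 + 444 = 578
ΣP(Year 2)Q(Year 1) = 1×59 + 4×14 + 3×126 = 59 + 56 + 378 = 493
P = 578 / 493 × 100 = 117.2414
Fisher = √(L × P) = √(117.2859 × 117.2414) = 117.2637

117.26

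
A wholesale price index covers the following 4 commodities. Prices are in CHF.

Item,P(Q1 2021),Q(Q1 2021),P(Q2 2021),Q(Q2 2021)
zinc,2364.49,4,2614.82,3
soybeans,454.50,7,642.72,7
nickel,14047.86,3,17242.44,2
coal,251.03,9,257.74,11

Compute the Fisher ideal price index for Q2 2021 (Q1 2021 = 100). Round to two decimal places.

Laspeyres component (base-period weights):
ΣP(Q2 2021)Q(Q1 2021) = 2614.82×4 + 642.72×7 + 17242.44×3 + 257.74×9 = 10459.28 + 4499.04 + 51727.32 + 2319.66 = 69005.3
ΣP(Q1 2021)Q(Q1 2021) = 2364.49×4 + 454.50×7 + 14047.86×3 + 251.03×9 = 9457.96 + 3181.5 + 42143.58 + 2259.27 = 57042.31
L = 69005.3 / 57042.31 × 100 = 120.9721
Paasche component (current-period weights):
ΣP(Q2 2021)Q(Q2 2021) = 2614.82×3 + 642.72×7 + 17242.44×2 + 257.74×11 = 7844.46 + 4499.04 + 34484.88 + 2835.14 = 49663.52
ΣP(Q1 2021)Q(Q2 2021) = 2364.49×3 + 454.50×7 + 14047.86×2 + 251.03×11 = 7093.47 + 3181.5 + 28095.72 + 2761.33 = 41132.02
P = 49663.52 / 41132.02 × 100 = 120.7417
Fisher = √(L × P) = √(120.9721 × 120.7417) = 120.8569

120.86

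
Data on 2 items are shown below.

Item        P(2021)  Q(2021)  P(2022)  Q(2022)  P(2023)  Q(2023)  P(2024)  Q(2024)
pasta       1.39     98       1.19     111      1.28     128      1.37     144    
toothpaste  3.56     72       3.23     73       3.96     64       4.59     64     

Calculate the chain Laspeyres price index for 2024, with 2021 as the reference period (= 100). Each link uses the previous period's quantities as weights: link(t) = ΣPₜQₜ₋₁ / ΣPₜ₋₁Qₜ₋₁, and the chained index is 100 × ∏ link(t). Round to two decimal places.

Link 2021→2022:
ΣP(2022)Q(2021) = 1.19×98 + 3.23×72 = 116.62 + 232.56 = 349.18
ΣP(2021)Q(2021) = 1.39×98 + 3.56×72 = 136.22 + 256.32 = 392.54
link = 349.18/392.54 = 0.889540
Link 2022→2023:
ΣP(2023)Q(2022) = 1.28×111 + 3.96×73 = 142.08 + 289.08 = 431.16
ΣP(2022)Q(2022) = 1.19×111 + 3.23×73 = 132.09 + 235.79 = 367.88
link = 431.16/367.88 = 1.172013
Link 2023→2024:
ΣP(2024)Q(2023) = 1.37×128 + 4.59×64 = 175.36 + 293.76 = 469.12
ΣP(2023)Q(2023) = 1.28×128 + 3.96×64 = 163.84 + 253.44 = 417.28
link = 469.12/417.28 = 1.124233
Chained index = 100 × 0.889540 × 1.172013 × 1.124233 = 117.2072

117.21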